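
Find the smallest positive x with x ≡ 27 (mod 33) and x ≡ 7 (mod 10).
27

Using Chinese Remainder Theorem:
M = 33 × 10 = 330
M1 = 10, M2 = 33
y1 = 10^(-1) mod 33 = 10
y2 = 33^(-1) mod 10 = 7
x = (27×10×10 + 7×33×7) mod 330 = 27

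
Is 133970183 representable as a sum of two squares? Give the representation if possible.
Not possible

Factorization: 133970183 = 17 × 199^3
By Fermat: n is sum of two squares iff every prime p ≡ 3 (mod 4) appears to even power.
Prime(s) ≡ 3 (mod 4) with odd exponent: [(199, 3)]
Therefore 133970183 cannot be expressed as a² + b².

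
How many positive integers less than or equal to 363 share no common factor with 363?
220

363 = 3 × 11^2
φ(n) = n × ∏(1 - 1/p) for each prime p dividing n
φ(363) = 363 × (1 - 1/3) × (1 - 1/11) = 220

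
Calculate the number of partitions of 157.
80630964769

p(n) counts ways to write n as a sum of positive integers (order ignored).
Euler's pentagonal recurrence: p(k) = p(k-1) + p(k-2) - p(k-5) - p(k-7) + p(k-12) + p(k-15) - ... (offsets j(3j∓1)/2, signs ++--, p(0)=1, p(<0)=0).
DP table for k = 0..156: p(0)=1, p(1)=1, p(2)=2, p(3)=3, p(4)=5, p(5)=7, p(6)=11, p(7)=15, p(8)=22, p(9)=30, p(10)=42, p(11)=56, p(12)=77, p(13)=101, p(14)=135, p(15)=176, p(16)=231, p(17)=297, p(18)=385, p(19)=490, p(20)=627, p(21)=792, p(22)=1002, p(23)=1255, p(24)=1575, p(25)=1958, p(26)=2436, p(27)=3010, p(28)=3718, p(29)=4565, p(30)=5604, p(31)=6842, p(32)=8349, p(33)=10143, p(34)=12310, p(35)=14883, p(36)=17977, p(37)=21637, p(38)=26015, p(39)=31185, p(40)=37338, p(41)=44583, p(42)=53174, p(43)=63261, p(44)=75175, p(45)=89134, p(46)=105558, p(47)=124754, p(48)=147273, p(49)=173525, p(50)=204226, p(51)=239943, p(52)=281589, p(53)=329931, p(54)=386155, p(55)=451276, p(56)=526823, p(57)=614154, p(58)=715220, p(59)=831820, p(60)=966467, p(61)=1121505, p(62)=1300156, p(63)=1505499, p(64)=1741630, p(65)=2012558, p(66)=2323520, p(67)=2679689, p(68)=3087735, p(69)=3554345, p(70)=4087968, p(71)=4697205, p(72)=5392783, p(73)=6185689, p(74)=7089500, p(75)=8118264, p(76)=9289091, p(77)=10619863, p(78)=12132164, p(79)=13848650, p(80)=15796476, p(81)=18004327, p(82)=20506255, p(83)=23338469, p(84)=26543660, p(85)=30167357, p(86)=34262962, p(87)=38887673, p(88)=44108109, p(89)=49995925, p(90)=56634173, p(91)=64112359, p(92)=72533807, p(93)=82010177, p(94)=92669720, p(95)=104651419, p(96)=118114304, p(97)=133230930, p(98)=150198136, p(99)=169229875, p(100)=190569292, p(101)=214481126, p(102)=241265379, p(103)=271248950, p(104)=304801365, p(105)=342325709, p(106)=384276336, p(107)=431149389, p(108)=483502844, p(109)=541946240, p(110)=607163746, p(111)=679903203, p(112)=761002156, p(113)=851376628, p(114)=952050665, p(115)=1064144451, p(116)=1188908248, p(117)=1327710076, p(118)=1482074143, p(119)=1653668665, p(120)=1844349560, p(121)=2056148051, p(122)=2291320912, p(123)=2552338241, p(124)=2841940500, p(125)=3163127352, p(126)=3519222692, p(127)=3913864295, p(128)=4351078600, p(129)=4835271870, p(130)=5371315400, p(131)=5964539504, p(132)=6620830889, p(133)=7346629512, p(134)=8149040695, p(135)=9035836076, p(136)=10015581680, p(137)=11097645016, p(138)=12292341831, p(139)=13610949895, p(140)=15065878135, p(141)=16670689208, p(142)=18440293320, p(143)=20390982757, p(144)=22540654445, p(145)=24908858009, p(146)=27517052599, p(147)=30388671978, p(148)=33549419497, p(149)=37027355200, p(150)=40853235313, p(151)=45060624582, p(152)=49686288421, p(153)=54770336324, p(154)=60356673280, p(155)=66493182097, p(156)=73232243759.
Final step: p(157) = p(156) + p(155) - p(152) - p(150) + p(145) + p(142) - p(135) - p(131) + p(122) + p(117) - p(106) - p(100) + p(87) + p(80) - p(65) - p(57) + p(40) + p(31) - p(12) - p(2)
= 73232243759 + 66493182097 - 49686288421 - 40853235313 + 24908858009 + 18440293320 - 9035836076 - 5964539504 + 2291320912 + 1327710076 - 384276336 - 190569292 + 38887673 + 15796476 - 2012558 - 614154 + 37338 + 6842 - 77 - 2
= 80630964769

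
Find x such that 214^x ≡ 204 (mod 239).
226

Baby-step giant-step with step n = ⌈√239⌉ = 16.
Baby steps 214^j mod 239 (j:value) for j=0..15: 0:1, 1:214, 2:147, 3:149, 4:99, 5:154, 6:213, 7:172, 8:2, 9:189, 10:55, 11:59, 12:198, 13:69, 14:187, 15:105.
Giant-step multiplier: 214^(-16) ≡ 214^(238-16) = 214^222 ≡ 60 (mod 239).
Giant steps γ_i = 204·60^i mod 239: γ_0=204, γ_1=51, γ_2=192, γ_3=48, γ_4=12, γ_5=3, γ_6=180, γ_7=45, γ_8=71, γ_9=197, γ_10=109, γ_11=87, γ_12=201, γ_13=110, γ_14=147 (in table at j=2).
x = i·n + j = 14·16 + 2 = 226.
Check: 214^226 ≡ 204 (mod 239).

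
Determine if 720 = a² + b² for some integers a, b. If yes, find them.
12² + 24² (a=12, b=24)

Factorization: 720 = 2^4 × 3^2 × 5
By Fermat: n is sum of two squares iff every prime p ≡ 3 (mod 4) appears to even power.
All primes ≡ 3 (mod 4) appear to even power.
Search a = 0, 1, 2, … for 720 - a² a perfect square: first hit at a = 12: 720 - 144 = 576 = 24².
720 = 12² + 24² = 144 + 576 ✓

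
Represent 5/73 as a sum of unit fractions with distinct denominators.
1/15 + 1/548 + 1/600060

Greedy algorithm:
5/73: ceiling(73/5) = 15, use 1/15
2/1095: ceiling(1095/2) = 548, use 1/548
1/600060: ceiling(600060/1) = 600060, use 1/600060
Result: 5/73 = 1/15 + 1/548 + 1/600060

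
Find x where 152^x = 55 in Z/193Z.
136

Baby-step giant-step with step n = ⌈√193⌉ = 14.
Baby steps 152^j mod 193 (j:value) for j=0..13: 0:1, 1:152, 2:137, 3:173, 4:48, 5:155, 6:14, 7:5, 8:181, 9:106, 10:93, 11:47, 12:3, 13:70.
Giant-step multiplier: 152^(-14) ≡ 152^(192-14) = 152^178 ≡ 139 (mod 193).
Giant steps γ_i = 55·139^i mod 193: γ_0=55, γ_1=118, γ_2=190, γ_3=162, γ_4=130, γ_5=121, γ_6=28, γ_7=32, γ_8=9, γ_9=93 (in table at j=10).
x = i·n + j = 9·14 + 10 = 136.
Check: 152^136 ≡ 55 (mod 193).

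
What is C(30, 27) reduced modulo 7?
0

Using Lucas' theorem:
Write n=30 and k=27 in base 7:
n in base 7: [4, 2]
k in base 7: [3, 6]
C(30,27) mod 7 = ∏ C(n_i, k_i) mod 7
Digit binomials (mod 7): C(4,3) = 4; C(2,6) = 0 (k_i > n_i)
Product: 4 × 0 = 0 ≡ 0 (mod 7)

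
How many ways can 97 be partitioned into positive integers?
133230930

p(n) counts ways to write n as a sum of positive integers (order ignored).
Euler's pentagonal recurrence: p(k) = p(k-1) + p(k-2) - p(k-5) - p(k-7) + p(k-12) + p(k-15) - ... (offsets j(3j∓1)/2, signs ++--, p(0)=1, p(<0)=0).
DP table for k = 0..96: p(0)=1, p(1)=1, p(2)=2, p(3)=3, p(4)=5, p(5)=7, p(6)=11, p(7)=15, p(8)=22, p(9)=30, p(10)=42, p(11)=56, p(12)=77, p(13)=101, p(14)=135, p(15)=176, p(16)=231, p(17)=297, p(18)=385, p(19)=490, p(20)=627, p(21)=792, p(22)=1002, p(23)=1255, p(24)=1575, p(25)=1958, p(26)=2436, p(27)=3010, p(28)=3718, p(29)=4565, p(30)=5604, p(31)=6842, p(32)=8349, p(33)=10143, p(34)=12310, p(35)=14883, p(36)=17977, p(37)=21637, p(38)=26015, p(39)=31185, p(40)=37338, p(41)=44583, p(42)=53174, p(43)=63261, p(44)=75175, p(45)=89134, p(46)=105558, p(47)=124754, p(48)=147273, p(49)=173525, p(50)=204226, p(51)=239943, p(52)=281589, p(53)=329931, p(54)=386155, p(55)=451276, p(56)=526823, p(57)=614154, p(58)=715220, p(59)=831820, p(60)=966467, p(61)=1121505, p(62)=1300156, p(63)=1505499, p(64)=1741630, p(65)=2012558, p(66)=2323520, p(67)=2679689, p(68)=3087735, p(69)=3554345, p(70)=4087968, p(71)=4697205, p(72)=5392783, p(73)=6185689, p(74)=7089500, p(75)=8118264, p(76)=9289091, p(77)=10619863, p(78)=12132164, p(79)=13848650, p(80)=15796476, p(81)=18004327, p(82)=20506255, p(83)=23338469, p(84)=26543660, p(85)=30167357, p(86)=34262962, p(87)=38887673, p(88)=44108109, p(89)=49995925, p(90)=56634173, p(91)=64112359, p(92)=72533807, p(93)=82010177, p(94)=92669720, p(95)=104651419, p(96)=118114304.
Final step: p(97) = p(96) + p(95) - p(92) - p(90) + p(85) + p(82) - p(75) - p(71) + p(62) + p(57) - p(46) - p(40) + p(27) + p(20) - p(5)
= 118114304 + 104651419 - 72533807 - 56634173 + 30167357 + 20506255 - 8118264 - 4697205 + 1300156 + 614154 - 105558 - 37338 + 3010 + 627 - 7
= 133230930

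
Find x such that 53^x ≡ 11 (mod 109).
59

Baby-step giant-step with step n = ⌈√109⌉ = 11.
Baby steps 53^j mod 109 (j:value) for j=0..10: 0:1, 1:53, 2:84, 3:92, 4:80, 5:98, 6:71, 7:57, 8:78, 9:101, 10:12.
Giant-step multiplier: 53^(-11) ≡ 53^(108-11) = 53^97 ≡ 6 (mod 109).
Giant steps γ_i = 11·6^i mod 109: γ_0=11, γ_1=66, γ_2=69, γ_3=87, γ_4=86, γ_5=80 (in table at j=4).
x = i·n + j = 5·11 + 4 = 59.
Check: 53^59 ≡ 11 (mod 109).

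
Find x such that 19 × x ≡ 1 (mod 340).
179

gcd(19, 340) = 1, so the inverse exists.
Extended Euclidean algorithm on (340, 19):
340 = 17 × 19 + 17  ⟹  17 = (1)·340 + (-17)·19
19 = 1 × 17 + 2  ⟹  2 = (-1)·340 + (18)·19
17 = 8 × 2 + 1  ⟹  1 = (9)·340 + (-161)·19
So (-161)·19 ≡ 1 (mod 340), i.e. 19^(-1) ≡ -161 ≡ 179 (mod 340).
Check: 19 × 179 = 3401 ≡ 1 (mod 340)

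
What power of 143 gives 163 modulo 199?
25

Baby-step giant-step with step n = ⌈√199⌉ = 15.
Baby steps 143^j mod 199 (j:value) for j=0..14: 0:1, 1:143, 2:151, 3:101, 4:115, 5:127, 6:52, 7:73, 8:91, 9:78, 10:10, 11:37, 12:117, 13:15, 14:155.
Giant-step multiplier: 143^(-15) ≡ 143^(198-15) = 143^183 ≡ 55 (mod 199).
Giant steps γ_i = 163·55^i mod 199: γ_0=163, γ_1=10 (in table at j=10).
x = i·n + j = 1·15 + 10 = 25.
Check: 143^25 ≡ 163 (mod 199).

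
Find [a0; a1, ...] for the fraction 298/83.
[3; 1, 1, 2, 3, 1, 3]

Euclidean algorithm steps:
298 = 3 × 83 + 49
83 = 1 × 49 + 34
49 = 1 × 34 + 15
34 = 2 × 15 + 4
15 = 3 × 4 + 3
4 = 1 × 3 + 1
3 = 3 × 1 + 0
Continued fraction: [3; 1, 1, 2, 3, 1, 3]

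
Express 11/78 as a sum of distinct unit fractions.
1/8 + 1/63 + 1/6552

Greedy algorithm:
11/78: ceiling(78/11) = 8, use 1/8
5/312: ceiling(312/5) = 63, use 1/63
1/6552: ceiling(6552/1) = 6552, use 1/6552
Result: 11/78 = 1/8 + 1/63 + 1/6552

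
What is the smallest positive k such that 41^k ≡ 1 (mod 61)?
10

61 is prime, so ord(41) divides φ(61) = 60.
Divisors of 60: 1, 2, 3, 4, 5, 6, 10, 12, 15, 20, 30, 60.
Repeated squaring: 41^1 ≡ 41, 41^2 ≡ 34, 41^4 ≡ 58, 41^8 ≡ 9, 41^16 ≡ 20, 41^32 ≡ 34 (mod 61).
Test 41^d mod 61 for each divisor d in increasing order:
41^1 ≡ 41
41^2 ≡ 34
41^3 = 41^2·41^1 ≡ 52
41^4 ≡ 58
41^5 = 41^4·41^1 ≡ 60
41^6 = 41^4·41^2 ≡ 20
41^10 = 41^8·41^2 ≡ 1  ← first divisor giving 1
The order is 10.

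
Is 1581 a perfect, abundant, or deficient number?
deficient

Proper divisors of 1581: sum = 1 + 3 + 17 + 31 + 51 + 93 + 527 = 723
Since 723 < 1581, 1581 is deficient.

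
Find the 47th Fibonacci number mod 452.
305

Matrix identity: Q^n = [[F_(n+1), F_n], [F_n, F_(n-1)]] with Q = [[1,1],[1,0]].
n = 47 = 101111₂. Square-and-multiply, entries mod 452:
Q^1 = [[1,1],[1,0]]
Q^2 = (Q^1)² = [[2,1],[1,1]]
Q^5 = (Q^2)²·Q = [[8,5],[5,3]]
Q^11 = (Q^5)²·Q = [[144,89],[89,55]]
Q^23 = (Q^11)²·Q = [[264,181],[181,83]]
Q^47 = (Q^23)²·Q = [[284,305],[305,431]]
F_47 mod 452 = Q^47[0][1] = 305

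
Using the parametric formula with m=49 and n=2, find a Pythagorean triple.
(2397, 196, 2405)

Euclid's formula: a = m² - n², b = 2mn, c = m² + n²
m = 49, n = 2
a = 49² - 2² = 2401 - 4 = 2397
b = 2 × 49 × 2 = 196
c = 49² + 2² = 2401 + 4 = 2405
Verification: 2397² + 196² = 5745609 + 38416 = 5784025 = 2405² ✓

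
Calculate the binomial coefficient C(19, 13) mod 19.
0

Using Lucas' theorem:
Write n=19 and k=13 in base 19:
n in base 19: [1, 0]
k in base 19: [0, 13]
C(19,13) mod 19 = ∏ C(n_i, k_i) mod 19
Digit binomials (mod 19): C(1,0) = 1; C(0,13) = 0 (k_i > n_i)
Product: 1 × 0 = 0 ≡ 0 (mod 19)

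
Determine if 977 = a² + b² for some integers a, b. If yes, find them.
4² + 31² (a=4, b=31)

Factorization: 977 = 977
By Fermat: n is sum of two squares iff every prime p ≡ 3 (mod 4) appears to even power.
All primes ≡ 3 (mod 4) appear to even power.
Search a = 0, 1, 2, … for 977 - a² a perfect square: first hit at a = 4: 977 - 16 = 961 = 31².
977 = 4² + 31² = 16 + 961 ✓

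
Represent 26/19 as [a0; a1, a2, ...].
[1; 2, 1, 2, 2]

Euclidean algorithm steps:
26 = 1 × 19 + 7
19 = 2 × 7 + 5
7 = 1 × 5 + 2
5 = 2 × 2 + 1
2 = 2 × 1 + 0
Continued fraction: [1; 2, 1, 2, 2]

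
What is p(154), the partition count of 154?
60356673280

p(n) counts ways to write n as a sum of positive integers (order ignored).
Euler's pentagonal recurrence: p(k) = p(k-1) + p(k-2) - p(k-5) - p(k-7) + p(k-12) + p(k-15) - ... (offsets j(3j∓1)/2, signs ++--, p(0)=1, p(<0)=0).
DP table for k = 0..153: p(0)=1, p(1)=1, p(2)=2, p(3)=3, p(4)=5, p(5)=7, p(6)=11, p(7)=15, p(8)=22, p(9)=30, p(10)=42, p(11)=56, p(12)=77, p(13)=101, p(14)=135, p(15)=176, p(16)=231, p(17)=297, p(18)=385, p(19)=490, p(20)=627, p(21)=792, p(22)=1002, p(23)=1255, p(24)=1575, p(25)=1958, p(26)=2436, p(27)=3010, p(28)=3718, p(29)=4565, p(30)=5604, p(31)=6842, p(32)=8349, p(33)=10143, p(34)=12310, p(35)=14883, p(36)=17977, p(37)=21637, p(38)=26015, p(39)=31185, p(40)=37338, p(41)=44583, p(42)=53174, p(43)=63261, p(44)=75175, p(45)=89134, p(46)=105558, p(47)=124754, p(48)=147273, p(49)=173525, p(50)=204226, p(51)=239943, p(52)=281589, p(53)=329931, p(54)=386155, p(55)=451276, p(56)=526823, p(57)=614154, p(58)=715220, p(59)=831820, p(60)=966467, p(61)=1121505, p(62)=1300156, p(63)=1505499, p(64)=1741630, p(65)=2012558, p(66)=2323520, p(67)=2679689, p(68)=3087735, p(69)=3554345, p(70)=4087968, p(71)=4697205, p(72)=5392783, p(73)=6185689, p(74)=7089500, p(75)=8118264, p(76)=9289091, p(77)=10619863, p(78)=12132164, p(79)=13848650, p(80)=15796476, p(81)=18004327, p(82)=20506255, p(83)=23338469, p(84)=26543660, p(85)=30167357, p(86)=34262962, p(87)=38887673, p(88)=44108109, p(89)=49995925, p(90)=56634173, p(91)=64112359, p(92)=72533807, p(93)=82010177, p(94)=92669720, p(95)=104651419, p(96)=118114304, p(97)=133230930, p(98)=150198136, p(99)=169229875, p(100)=190569292, p(101)=214481126, p(102)=241265379, p(103)=271248950, p(104)=304801365, p(105)=342325709, p(106)=384276336, p(107)=431149389, p(108)=483502844, p(109)=541946240, p(110)=607163746, p(111)=679903203, p(112)=761002156, p(113)=851376628, p(114)=952050665, p(115)=1064144451, p(116)=1188908248, p(117)=1327710076, p(118)=1482074143, p(119)=1653668665, p(120)=1844349560, p(121)=2056148051, p(122)=2291320912, p(123)=2552338241, p(124)=2841940500, p(125)=3163127352, p(126)=3519222692, p(127)=3913864295, p(128)=4351078600, p(129)=4835271870, p(130)=5371315400, p(131)=5964539504, p(132)=6620830889, p(133)=7346629512, p(134)=8149040695, p(135)=9035836076, p(136)=10015581680, p(137)=11097645016, p(138)=12292341831, p(139)=13610949895, p(140)=15065878135, p(141)=16670689208, p(142)=18440293320, p(143)=20390982757, p(144)=22540654445, p(145)=24908858009, p(146)=27517052599, p(147)=30388671978, p(148)=33549419497, p(149)=37027355200, p(150)=40853235313, p(151)=45060624582, p(152)=49686288421, p(153)=54770336324.
Final step: p(154) = p(153) + p(152) - p(149) - p(147) + p(142) + p(139) - p(132) - p(128) + p(119) + p(114) - p(103) - p(97) + p(84) + p(77) - p(62) - p(54) + p(37) + p(28) - p(9)
= 54770336324 + 49686288421 - 37027355200 - 30388671978 + 18440293320 + 13610949895 - 6620830889 - 4351078600 + 1653668665 + 952050665 - 271248950 - 133230930 + 26543660 + 10619863 - 1300156 - 386155 + 21637 + 3718 - 30
= 60356673280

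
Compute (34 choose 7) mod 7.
4

Using Lucas' theorem:
Write n=34 and k=7 in base 7:
n in base 7: [4, 6]
k in base 7: [1, 0]
C(34,7) mod 7 = ∏ C(n_i, k_i) mod 7
Digit binomials (mod 7): C(4,1) = 4; C(6,0) = 1
Product: 4 × 1 = 4 ≡ 4 (mod 7)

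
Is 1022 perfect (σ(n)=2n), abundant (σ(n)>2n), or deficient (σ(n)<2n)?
deficient

Proper divisors of 1022: sum = 1 + 2 + 7 + 14 + 73 + 146 + 511 = 754
Since 754 < 1022, 1022 is deficient.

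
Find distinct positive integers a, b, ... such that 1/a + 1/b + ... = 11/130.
1/12 + 1/780

Greedy algorithm:
11/130: ceiling(130/11) = 12, use 1/12
1/780: ceiling(780/1) = 780, use 1/780
Result: 11/130 = 1/12 + 1/780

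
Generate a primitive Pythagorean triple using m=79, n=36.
(4945, 5688, 7537)

Euclid's formula: a = m² - n², b = 2mn, c = m² + n²
m = 79, n = 36
a = 79² - 36² = 6241 - 1296 = 4945
b = 2 × 79 × 36 = 5688
c = 79² + 36² = 6241 + 1296 = 7537
Verification: 4945² + 5688² = 24453025 + 32353344 = 56806369 = 7537² ✓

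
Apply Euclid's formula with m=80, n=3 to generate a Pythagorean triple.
(6391, 480, 6409)

Euclid's formula: a = m² - n², b = 2mn, c = m² + n²
m = 80, n = 3
a = 80² - 3² = 6400 - 9 = 6391
b = 2 × 80 × 3 = 480
c = 80² + 3² = 6400 + 9 = 6409
Verification: 6391² + 480² = 40844881 + 230400 = 41075281 = 6409² ✓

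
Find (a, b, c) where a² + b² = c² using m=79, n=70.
(1341, 11060, 11141)

Euclid's formula: a = m² - n², b = 2mn, c = m² + n²
m = 79, n = 70
a = 79² - 70² = 6241 - 4900 = 1341
b = 2 × 79 × 70 = 11060
c = 79² + 70² = 6241 + 4900 = 11141
Verification: 1341² + 11060² = 1798281 + 122323600 = 124121881 = 11141² ✓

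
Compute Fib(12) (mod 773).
144

Matrix identity: Q^n = [[F_(n+1), F_n], [F_n, F_(n-1)]] with Q = [[1,1],[1,0]].
n = 12 = 1100₂. Square-and-multiply, entries mod 773:
Q^1 = [[1,1],[1,0]]
Q^3 = (Q^1)²·Q = [[3,2],[2,1]]
Q^6 = (Q^3)² = [[13,8],[8,5]]
Q^12 = (Q^6)² = [[233,144],[144,89]]
F_12 mod 773 = Q^12[0][1] = 144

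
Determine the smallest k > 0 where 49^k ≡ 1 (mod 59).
29

59 is prime, so ord(49) divides φ(59) = 58.
Divisors of 58: 1, 2, 29, 58.
Repeated squaring: 49^1 ≡ 49, 49^2 ≡ 41, 49^4 ≡ 29, 49^8 ≡ 15, 49^16 ≡ 48, 49^32 ≡ 3 (mod 59).
Test 49^d mod 59 for each divisor d in increasing order:
49^1 ≡ 49
49^2 ≡ 41
49^29 = 49^16·49^8·49^4·49^1 ≡ 1  ← first divisor giving 1
The order is 29.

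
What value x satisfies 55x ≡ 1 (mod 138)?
133

gcd(55, 138) = 1, so the inverse exists.
Extended Euclidean algorithm on (138, 55):
138 = 2 × 55 + 28  ⟹  28 = (1)·138 + (-2)·55
55 = 1 × 28 + 27  ⟹  27 = (-1)·138 + (3)·55
28 = 1 × 27 + 1  ⟹  1 = (2)·138 + (-5)·55
So (-5)·55 ≡ 1 (mod 138), i.e. 55^(-1) ≡ -5 ≡ 133 (mod 138).
Check: 55 × 133 = 7315 ≡ 1 (mod 138)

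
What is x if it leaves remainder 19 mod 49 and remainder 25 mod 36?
313

Using Chinese Remainder Theorem:
M = 49 × 36 = 1764
M1 = 36, M2 = 49
y1 = 36^(-1) mod 49 = 15
y2 = 49^(-1) mod 36 = 25
x = (19×36×15 + 25×49×25) mod 1764 = 313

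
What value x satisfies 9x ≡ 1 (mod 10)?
9

gcd(9, 10) = 1, so the inverse exists.
Extended Euclidean algorithm on (10, 9):
10 = 1 × 9 + 1  ⟹  1 = (1)·10 + (-1)·9
So (-1)·9 ≡ 1 (mod 10), i.e. 9^(-1) ≡ -1 ≡ 9 (mod 10).
Check: 9 × 9 = 81 ≡ 1 (mod 10)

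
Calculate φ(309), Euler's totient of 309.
204

309 = 3 × 103
φ(n) = n × ∏(1 - 1/p) for each prime p dividing n
φ(309) = 309 × (1 - 1/3) × (1 - 1/103) = 204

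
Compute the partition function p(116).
1188908248

p(n) counts ways to write n as a sum of positive integers (order ignored).
Euler's pentagonal recurrence: p(k) = p(k-1) + p(k-2) - p(k-5) - p(k-7) + p(k-12) + p(k-15) - ... (offsets j(3j∓1)/2, signs ++--, p(0)=1, p(<0)=0).
DP table for k = 0..115: p(0)=1, p(1)=1, p(2)=2, p(3)=3, p(4)=5, p(5)=7, p(6)=11, p(7)=15, p(8)=22, p(9)=30, p(10)=42, p(11)=56, p(12)=77, p(13)=101, p(14)=135, p(15)=176, p(16)=231, p(17)=297, p(18)=385, p(19)=490, p(20)=627, p(21)=792, p(22)=1002, p(23)=1255, p(24)=1575, p(25)=1958, p(26)=2436, p(27)=3010, p(28)=3718, p(29)=4565, p(30)=5604, p(31)=6842, p(32)=8349, p(33)=10143, p(34)=12310, p(35)=14883, p(36)=17977, p(37)=21637, p(38)=26015, p(39)=31185, p(40)=37338, p(41)=44583, p(42)=53174, p(43)=63261, p(44)=75175, p(45)=89134, p(46)=105558, p(47)=124754, p(48)=147273, p(49)=173525, p(50)=204226, p(51)=239943, p(52)=281589, p(53)=329931, p(54)=386155, p(55)=451276, p(56)=526823, p(57)=614154, p(58)=715220, p(59)=831820, p(60)=966467, p(61)=1121505, p(62)=1300156, p(63)=1505499, p(64)=1741630, p(65)=2012558, p(66)=2323520, p(67)=2679689, p(68)=3087735, p(69)=3554345, p(70)=4087968, p(71)=4697205, p(72)=5392783, p(73)=6185689, p(74)=7089500, p(75)=8118264, p(76)=9289091, p(77)=10619863, p(78)=12132164, p(79)=13848650, p(80)=15796476, p(81)=18004327, p(82)=20506255, p(83)=23338469, p(84)=26543660, p(85)=30167357, p(86)=34262962, p(87)=38887673, p(88)=44108109, p(89)=49995925, p(90)=56634173, p(91)=64112359, p(92)=72533807, p(93)=82010177, p(94)=92669720, p(95)=104651419, p(96)=118114304, p(97)=133230930, p(98)=150198136, p(99)=169229875, p(100)=190569292, p(101)=214481126, p(102)=241265379, p(103)=271248950, p(104)=304801365, p(105)=342325709, p(106)=384276336, p(107)=431149389, p(108)=483502844, p(109)=541946240, p(110)=607163746, p(111)=679903203, p(112)=761002156, p(113)=851376628, p(114)=952050665, p(115)=1064144451.
Final step: p(116) = p(115) + p(114) - p(111) - p(109) + p(104) + p(101) - p(94) - p(90) + p(81) + p(76) - p(65) - p(59) + p(46) + p(39) - p(24) - p(16)
= 1064144451 + 952050665 - 679903203 - 541946240 + 304801365 + 214481126 - 92669720 - 56634173 + 18004327 + 9289091 - 2012558 - 831820 + 105558 + 31185 - 1575 - 231
= 1188908248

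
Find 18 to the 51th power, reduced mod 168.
120

Repeated squaring. Binary of 51 = 110011.
18^1 ≡ 18 (mod 168); 18^2 ≡ 156 (mod 168); 18^4 ≡ 144 (mod 168); 18^8 ≡ 72 (mod 168); 18^16 ≡ 144 (mod 168); 18^32 ≡ 72 (mod 168)
18^51 = 18^1 × 18^2 × 18^16 × 18^32 ≡ 120 (mod 168)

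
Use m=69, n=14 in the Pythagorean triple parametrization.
(4565, 1932, 4957)

Euclid's formula: a = m² - n², b = 2mn, c = m² + n²
m = 69, n = 14
a = 69² - 14² = 4761 - 196 = 4565
b = 2 × 69 × 14 = 1932
c = 69² + 14² = 4761 + 196 = 4957
Verification: 4565² + 1932² = 20839225 + 3732624 = 24571849 = 4957² ✓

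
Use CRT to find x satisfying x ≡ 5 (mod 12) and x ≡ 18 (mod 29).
221

Using Chinese Remainder Theorem:
M = 12 × 29 = 348
M1 = 29, M2 = 12
y1 = 29^(-1) mod 12 = 5
y2 = 12^(-1) mod 29 = 17
x = (5×29×5 + 18×12×17) mod 348 = 221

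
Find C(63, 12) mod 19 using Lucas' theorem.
0

Using Lucas' theorem:
Write n=63 and k=12 in base 19:
n in base 19: [3, 6]
k in base 19: [0, 12]
C(63,12) mod 19 = ∏ C(n_i, k_i) mod 19
Digit binomials (mod 19): C(3,0) = 1; C(6,12) = 0 (k_i > n_i)
Product: 1 × 0 = 0 ≡ 0 (mod 19)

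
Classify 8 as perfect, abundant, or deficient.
deficient

Proper divisors of 8: sum = 1 + 2 + 4 = 7
Since 7 < 8, 8 is deficient.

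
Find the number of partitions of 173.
362326859895

p(n) counts ways to write n as a sum of positive integers (order ignored).
Euler's pentagonal recurrence: p(k) = p(k-1) + p(k-2) - p(k-5) - p(k-7) + p(k-12) + p(k-15) - ... (offsets j(3j∓1)/2, signs ++--, p(0)=1, p(<0)=0).
DP table for k = 0..172: p(0)=1, p(1)=1, p(2)=2, p(3)=3, p(4)=5, p(5)=7, p(6)=11, p(7)=15, p(8)=22, p(9)=30, p(10)=42, p(11)=56, p(12)=77, p(13)=101, p(14)=135, p(15)=176, p(16)=231, p(17)=297, p(18)=385, p(19)=490, p(20)=627, p(21)=792, p(22)=1002, p(23)=1255, p(24)=1575, p(25)=1958, p(26)=2436, p(27)=3010, p(28)=3718, p(29)=4565, p(30)=5604, p(31)=6842, p(32)=8349, p(33)=10143, p(34)=12310, p(35)=14883, p(36)=17977, p(37)=21637, p(38)=26015, p(39)=31185, p(40)=37338, p(41)=44583, p(42)=53174, p(43)=63261, p(44)=75175, p(45)=89134, p(46)=105558, p(47)=124754, p(48)=147273, p(49)=173525, p(50)=204226, p(51)=239943, p(52)=281589, p(53)=329931, p(54)=386155, p(55)=451276, p(56)=526823, p(57)=614154, p(58)=715220, p(59)=831820, p(60)=966467, p(61)=1121505, p(62)=1300156, p(63)=1505499, p(64)=1741630, p(65)=2012558, p(66)=2323520, p(67)=2679689, p(68)=3087735, p(69)=3554345, p(70)=4087968, p(71)=4697205, p(72)=5392783, p(73)=6185689, p(74)=7089500, p(75)=8118264, p(76)=9289091, p(77)=10619863, p(78)=12132164, p(79)=13848650, p(80)=15796476, p(81)=18004327, p(82)=20506255, p(83)=23338469, p(84)=26543660, p(85)=30167357, p(86)=34262962, p(87)=38887673, p(88)=44108109, p(89)=49995925, p(90)=56634173, p(91)=64112359, p(92)=72533807, p(93)=82010177, p(94)=92669720, p(95)=104651419, p(96)=118114304, p(97)=133230930, p(98)=150198136, p(99)=169229875, p(100)=190569292, p(101)=214481126, p(102)=241265379, p(103)=271248950, p(104)=304801365, p(105)=342325709, p(106)=384276336, p(107)=431149389, p(108)=483502844, p(109)=541946240, p(110)=607163746, p(111)=679903203, p(112)=761002156, p(113)=851376628, p(114)=952050665, p(115)=1064144451, p(116)=1188908248, p(117)=1327710076, p(118)=1482074143, p(119)=1653668665, p(120)=1844349560, p(121)=2056148051, p(122)=2291320912, p(123)=2552338241, p(124)=2841940500, p(125)=3163127352, p(126)=3519222692, p(127)=3913864295, p(128)=4351078600, p(129)=4835271870, p(130)=5371315400, p(131)=5964539504, p(132)=6620830889, p(133)=7346629512, p(134)=8149040695, p(135)=9035836076, p(136)=10015581680, p(137)=11097645016, p(138)=12292341831, p(139)=13610949895, p(140)=15065878135, p(141)=16670689208, p(142)=18440293320, p(143)=20390982757, p(144)=22540654445, p(145)=24908858009, p(146)=27517052599, p(147)=30388671978, p(148)=33549419497, p(149)=37027355200, p(150)=40853235313, p(151)=45060624582, p(152)=49686288421, p(153)=54770336324, p(154)=60356673280, p(155)=66493182097, p(156)=73232243759, p(157)=80630964769, p(158)=88751778802, p(159)=97662728555, p(160)=107438159466, p(161)=118159068427, p(162)=129913904637, p(163)=142798995930, p(164)=156919475295, p(165)=172389800255, p(166)=189334822579, p(167)=207890420102, p(168)=228204732751, p(169)=250438925115, p(170)=274768617130, p(171)=301384802048, p(172)=330495499613.
Final step: p(173) = p(172) + p(171) - p(168) - p(166) + p(161) + p(158) - p(151) - p(147) + p(138) + p(133) - p(122) - p(116) + p(103) + p(96) - p(81) - p(73) + p(56) + p(47) - p(28) - p(18)
= 330495499613 + 301384802048 - 228204732751 - 189334822579 + 118159068427 + 88751778802 - 45060624582 - 30388671978 + 12292341831 + 7346629512 - 2291320912 - 1188908248 + 271248950 + 118114304 - 18004327 - 6185689 + 526823 + 124754 - 3718 - 385
= 362326859895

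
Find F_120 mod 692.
232

Matrix identity: Q^n = [[F_(n+1), F_n], [F_n, F_(n-1)]] with Q = [[1,1],[1,0]].
n = 120 = 1111000₂. Square-and-multiply, entries mod 692:
Q^1 = [[1,1],[1,0]]
Q^3 = (Q^1)²·Q = [[3,2],[2,1]]
Q^7 = (Q^3)²·Q = [[21,13],[13,8]]
Q^15 = (Q^7)²·Q = [[295,610],[610,377]]
Q^30 = (Q^15)² = [[329,256],[256,73]]
Q^60 = (Q^30)² = [[85,496],[496,281]]
Q^120 = (Q^60)² = [[661,232],[232,429]]
F_120 mod 692 = Q^120[0][1] = 232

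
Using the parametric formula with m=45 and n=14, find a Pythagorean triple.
(1829, 1260, 2221)

Euclid's formula: a = m² - n², b = 2mn, c = m² + n²
m = 45, n = 14
a = 45² - 14² = 2025 - 196 = 1829
b = 2 × 45 × 14 = 1260
c = 45² + 14² = 2025 + 196 = 2221
Verification: 1829² + 1260² = 3345241 + 1587600 = 4932841 = 2221² ✓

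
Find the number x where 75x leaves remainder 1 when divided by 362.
251

gcd(75, 362) = 1, so the inverse exists.
Extended Euclidean algorithm on (362, 75):
362 = 4 × 75 + 62  ⟹  62 = (1)·362 + (-4)·75
75 = 1 × 62 + 13  ⟹  13 = (-1)·362 + (5)·75
62 = 4 × 13 + 10  ⟹  10 = (5)·362 + (-24)·75
13 = 1 × 10 + 3  ⟹  3 = (-6)·362 + (29)·75
10 = 3 × 3 + 1  ⟹  1 = (23)·362 + (-111)·75
So (-111)·75 ≡ 1 (mod 362), i.e. 75^(-1) ≡ -111 ≡ 251 (mod 362).
Check: 75 × 251 = 18825 ≡ 1 (mod 362)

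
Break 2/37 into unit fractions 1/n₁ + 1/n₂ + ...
1/19 + 1/703

Greedy algorithm:
2/37: ceiling(37/2) = 19, use 1/19
1/703: ceiling(703/1) = 703, use 1/703
Result: 2/37 = 1/19 + 1/703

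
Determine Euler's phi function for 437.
396

437 = 19 × 23
φ(n) = n × ∏(1 - 1/p) for each prime p dividing n
φ(437) = 437 × (1 - 1/19) × (1 - 1/23) = 396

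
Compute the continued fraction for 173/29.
[5; 1, 28]

Euclidean algorithm steps:
173 = 5 × 29 + 28
29 = 1 × 28 + 1
28 = 28 × 1 + 0
Continued fraction: [5; 1, 28]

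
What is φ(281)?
280

281 = 281
φ(n) = n × ∏(1 - 1/p) for each prime p dividing n
φ(281) = 281 × (1 - 1/281) = 280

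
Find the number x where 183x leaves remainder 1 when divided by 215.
47

gcd(183, 215) = 1, so the inverse exists.
Extended Euclidean algorithm on (215, 183):
215 = 1 × 183 + 32  ⟹  32 = (1)·215 + (-1)·183
183 = 5 × 32 + 23  ⟹  23 = (-5)·215 + (6)·183
32 = 1 × 23 + 9  ⟹  9 = (6)·215 + (-7)·183
23 = 2 × 9 + 5  ⟹  5 = (-17)·215 + (20)·183
9 = 1 × 5 + 4  ⟹  4 = (23)·215 + (-27)·183
5 = 1 × 4 + 1  ⟹  1 = (-40)·215 + (47)·183
So (47)·183 ≡ 1 (mod 215), i.e. 183^(-1) ≡ 47 (mod 215).
Check: 183 × 47 = 8601 ≡ 1 (mod 215)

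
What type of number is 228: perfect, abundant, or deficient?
abundant

Proper divisors of 228: sum = 1 + 2 + 3 + 4 + 6 + 12 + 19 + 38 + 57 + 76 + 114 = 332
Since 332 > 228, 228 is abundant.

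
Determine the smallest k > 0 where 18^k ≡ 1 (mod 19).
2

19 is prime, so ord(18) divides φ(19) = 18.
Divisors of 18: 1, 2, 3, 6, 9, 18.
Repeated squaring: 18^1 ≡ 18, 18^2 ≡ 1, 18^4 ≡ 1, 18^8 ≡ 1, 18^16 ≡ 1 (mod 19).
Test 18^d mod 19 for each divisor d in increasing order:
18^1 ≡ 18
18^2 ≡ 1  ← first divisor giving 1
The order is 2.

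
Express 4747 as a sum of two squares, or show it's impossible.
Not possible

Factorization: 4747 = 47 × 101
By Fermat: n is sum of two squares iff every prime p ≡ 3 (mod 4) appears to even power.
Prime(s) ≡ 3 (mod 4) with odd exponent: [(47, 1)]
Therefore 4747 cannot be expressed as a² + b².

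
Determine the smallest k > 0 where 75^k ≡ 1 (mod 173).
172

173 is prime, so ord(75) divides φ(173) = 172.
Divisors of 172: 1, 2, 4, 43, 86, 172.
Repeated squaring: 75^1 ≡ 75, 75^2 ≡ 89, 75^4 ≡ 136, 75^8 ≡ 158, 75^16 ≡ 52, 75^32 ≡ 109, 75^64 ≡ 117, 75^128 ≡ 22 (mod 173).
Test 75^d mod 173 for each divisor d in increasing order:
75^1 ≡ 75
75^2 ≡ 89
75^4 ≡ 136
75^43 = 75^32·75^8·75^2·75^1 ≡ 80
75^86 = 75^64·75^16·75^4·75^2 ≡ 172
75^172 = 75^128·75^32·75^8·75^4 ≡ 1  ← first divisor giving 1
The order is 172.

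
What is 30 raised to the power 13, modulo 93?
30

Repeated squaring. Binary of 13 = 1101.
30^1 ≡ 30 (mod 93); 30^2 ≡ 63 (mod 93); 30^4 ≡ 63 (mod 93); 30^8 ≡ 63 (mod 93)
30^13 = 30^1 × 30^4 × 30^8 ≡ 30 (mod 93)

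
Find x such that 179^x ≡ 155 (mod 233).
133

Baby-step giant-step with step n = ⌈√233⌉ = 16.
Baby steps 179^j mod 233 (j:value) for j=0..15: 0:1, 1:179, 2:120, 3:44, 4:187, 5:154, 6:72, 7:73, 8:19, 9:139, 10:183, 11:137, 12:58, 13:130, 14:203, 15:222.
Giant-step multiplier: 179^(-16) ≡ 179^(232-16) = 179^216 ≡ 71 (mod 233).
Giant steps γ_i = 155·71^i mod 233: γ_0=155, γ_1=54, γ_2=106, γ_3=70, γ_4=77, γ_5=108, γ_6=212, γ_7=140, γ_8=154 (in table at j=5).
x = i·n + j = 8·16 + 5 = 133.
Check: 179^133 ≡ 155 (mod 233).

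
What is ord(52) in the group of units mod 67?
22

67 is prime, so ord(52) divides φ(67) = 66.
Divisors of 66: 1, 2, 3, 6, 11, 22, 33, 66.
Repeated squaring: 52^1 ≡ 52, 52^2 ≡ 24, 52^4 ≡ 40, 52^8 ≡ 59, 52^16 ≡ 64, 52^32 ≡ 9, 52^64 ≡ 14 (mod 67).
Test 52^d mod 67 for each divisor d in increasing order:
52^1 ≡ 52
52^2 ≡ 24
52^3 = 52^2·52^1 ≡ 42
52^6 = 52^4·52^2 ≡ 22
52^11 = 52^8·52^2·52^1 ≡ 66
52^22 = 52^16·52^4·52^2 ≡ 1  ← first divisor giving 1
The order is 22.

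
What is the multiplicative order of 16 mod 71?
35

71 is prime, so ord(16) divides φ(71) = 70.
Divisors of 70: 1, 2, 5, 7, 10, 14, 35, 70.
Repeated squaring: 16^1 ≡ 16, 16^2 ≡ 43, 16^4 ≡ 3, 16^8 ≡ 9, 16^16 ≡ 10, 16^32 ≡ 29, 16^64 ≡ 60 (mod 71).
Test 16^d mod 71 for each divisor d in increasing order:
16^1 ≡ 16
16^2 ≡ 43
16^5 = 16^4·16^1 ≡ 48
16^7 = 16^4·16^2·16^1 ≡ 5
16^10 = 16^8·16^2 ≡ 32
16^14 = 16^8·16^4·16^2 ≡ 25
16^35 = 16^32·16^2·16^1 ≡ 1  ← first divisor giving 1
The order is 35.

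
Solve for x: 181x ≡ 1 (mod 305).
91

gcd(181, 305) = 1, so the inverse exists.
Extended Euclidean algorithm on (305, 181):
305 = 1 × 181 + 124  ⟹  124 = (1)·305 + (-1)·181
181 = 1 × 124 + 57  ⟹  57 = (-1)·305 + (2)·181
124 = 2 × 57 + 10  ⟹  10 = (3)·305 + (-5)·181
57 = 5 × 10 + 7  ⟹  7 = (-16)·305 + (27)·181
10 = 1 × 7 + 3  ⟹  3 = (19)·305 + (-32)·181
7 = 2 × 3 + 1  ⟹  1 = (-54)·305 + (91)·181
So (91)·181 ≡ 1 (mod 305), i.e. 181^(-1) ≡ 91 (mod 305).
Check: 181 × 91 = 16471 ≡ 1 (mod 305)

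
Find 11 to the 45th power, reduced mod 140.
71

Repeated squaring. Binary of 45 = 101101.
11^1 ≡ 11 (mod 140); 11^2 ≡ 121 (mod 140); 11^4 ≡ 81 (mod 140); 11^8 ≡ 121 (mod 140); 11^16 ≡ 81 (mod 140); 11^32 ≡ 121 (mod 140)
11^45 = 11^1 × 11^4 × 11^8 × 11^32 ≡ 71 (mod 140)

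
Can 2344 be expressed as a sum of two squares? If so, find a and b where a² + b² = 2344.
30² + 38² (a=30, b=38)

Factorization: 2344 = 2^3 × 293
By Fermat: n is sum of two squares iff every prime p ≡ 3 (mod 4) appears to even power.
All primes ≡ 3 (mod 4) appear to even power.
Search a = 0, 1, 2, … for 2344 - a² a perfect square: first hit at a = 30: 2344 - 900 = 1444 = 38².
2344 = 30² + 38² = 900 + 1444 ✓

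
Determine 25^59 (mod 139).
107

Repeated squaring. Binary of 59 = 111011.
25^1 ≡ 25 (mod 139); 25^2 ≡ 69 (mod 139); 25^4 ≡ 35 (mod 139); 25^8 ≡ 113 (mod 139); 25^16 ≡ 120 (mod 139); 25^32 ≡ 83 (mod 139)
25^59 = 25^1 × 25^2 × 25^8 × 25^16 × 25^32 ≡ 107 (mod 139)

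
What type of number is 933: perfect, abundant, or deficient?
deficient

Proper divisors of 933: sum = 1 + 3 + 311 = 315
Since 315 < 933, 933 is deficient.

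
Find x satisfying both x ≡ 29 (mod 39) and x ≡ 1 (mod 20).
341

Using Chinese Remainder Theorem:
M = 39 × 20 = 780
M1 = 20, M2 = 39
y1 = 20^(-1) mod 39 = 2
y2 = 39^(-1) mod 20 = 19
x = (29×20×2 + 1×39×19) mod 780 = 341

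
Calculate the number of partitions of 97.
133230930

p(n) counts ways to write n as a sum of positive integers (order ignored).
Euler's pentagonal recurrence: p(k) = p(k-1) + p(k-2) - p(k-5) - p(k-7) + p(k-12) + p(k-15) - ... (offsets j(3j∓1)/2, signs ++--, p(0)=1, p(<0)=0).
DP table for k = 0..96: p(0)=1, p(1)=1, p(2)=2, p(3)=3, p(4)=5, p(5)=7, p(6)=11, p(7)=15, p(8)=22, p(9)=30, p(10)=42, p(11)=56, p(12)=77, p(13)=101, p(14)=135, p(15)=176, p(16)=231, p(17)=297, p(18)=385, p(19)=490, p(20)=627, p(21)=792, p(22)=1002, p(23)=1255, p(24)=1575, p(25)=1958, p(26)=2436, p(27)=3010, p(28)=3718, p(29)=4565, p(30)=5604, p(31)=6842, p(32)=8349, p(33)=10143, p(34)=12310, p(35)=14883, p(36)=17977, p(37)=21637, p(38)=26015, p(39)=31185, p(40)=37338, p(41)=44583, p(42)=53174, p(43)=63261, p(44)=75175, p(45)=89134, p(46)=105558, p(47)=124754, p(48)=147273, p(49)=173525, p(50)=204226, p(51)=239943, p(52)=281589, p(53)=329931, p(54)=386155, p(55)=451276, p(56)=526823, p(57)=614154, p(58)=715220, p(59)=831820, p(60)=966467, p(61)=1121505, p(62)=1300156, p(63)=1505499, p(64)=1741630, p(65)=2012558, p(66)=2323520, p(67)=2679689, p(68)=3087735, p(69)=3554345, p(70)=4087968, p(71)=4697205, p(72)=5392783, p(73)=6185689, p(74)=7089500, p(75)=8118264, p(76)=9289091, p(77)=10619863, p(78)=12132164, p(79)=13848650, p(80)=15796476, p(81)=18004327, p(82)=20506255, p(83)=23338469, p(84)=26543660, p(85)=30167357, p(86)=34262962, p(87)=38887673, p(88)=44108109, p(89)=49995925, p(90)=56634173, p(91)=64112359, p(92)=72533807, p(93)=82010177, p(94)=92669720, p(95)=104651419, p(96)=118114304.
Final step: p(97) = p(96) + p(95) - p(92) - p(90) + p(85) + p(82) - p(75) - p(71) + p(62) + p(57) - p(46) - p(40) + p(27) + p(20) - p(5)
= 118114304 + 104651419 - 72533807 - 56634173 + 30167357 + 20506255 - 8118264 - 4697205 + 1300156 + 614154 - 105558 - 37338 + 3010 + 627 - 7
= 133230930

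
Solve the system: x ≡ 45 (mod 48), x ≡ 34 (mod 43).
765

Using Chinese Remainder Theorem:
M = 48 × 43 = 2064
M1 = 43, M2 = 48
y1 = 43^(-1) mod 48 = 19
y2 = 48^(-1) mod 43 = 26
x = (45×43×19 + 34×48×26) mod 2064 = 765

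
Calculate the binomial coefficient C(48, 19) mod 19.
2

Using Lucas' theorem:
Write n=48 and k=19 in base 19:
n in base 19: [2, 10]
k in base 19: [1, 0]
C(48,19) mod 19 = ∏ C(n_i, k_i) mod 19
Digit binomials (mod 19): C(2,1) = 2; C(10,0) = 1
Product: 2 × 1 = 2 ≡ 2 (mod 19)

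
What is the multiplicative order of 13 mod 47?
46

47 is prime, so ord(13) divides φ(47) = 46.
Divisors of 46: 1, 2, 23, 46.
Repeated squaring: 13^1 ≡ 13, 13^2 ≡ 28, 13^4 ≡ 32, 13^8 ≡ 37, 13^16 ≡ 6, 13^32 ≡ 36 (mod 47).
Test 13^d mod 47 for each divisor d in increasing order:
13^1 ≡ 13
13^2 ≡ 28
13^23 = 13^16·13^4·13^2·13^1 ≡ 46
13^46 = 13^32·13^8·13^4·13^2 ≡ 1  ← first divisor giving 1
The order is 46.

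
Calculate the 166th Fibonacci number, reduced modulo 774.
719

Matrix identity: Q^n = [[F_(n+1), F_n], [F_n, F_(n-1)]] with Q = [[1,1],[1,0]].
n = 166 = 10100110₂. Square-and-multiply, entries mod 774:
Q^1 = [[1,1],[1,0]]
Q^2 = (Q^1)² = [[2,1],[1,1]]
Q^5 = (Q^2)²·Q = [[8,5],[5,3]]
Q^10 = (Q^5)² = [[89,55],[55,34]]
Q^20 = (Q^10)² = [[110,573],[573,311]]
Q^41 = (Q^20)²·Q = [[388,643],[643,519]]
Q^83 = (Q^41)²·Q = [[126,521],[521,379]]
Q^166 = (Q^83)² = [[163,719],[719,218]]
F_166 mod 774 = Q^166[0][1] = 719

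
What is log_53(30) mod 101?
78

Baby-step giant-step with step n = ⌈√101⌉ = 11.
Baby steps 53^j mod 101 (j:value) for j=0..10: 0:1, 1:53, 2:82, 3:3, 4:58, 5:44, 6:9, 7:73, 8:31, 9:27, 10:17.
Giant-step multiplier: 53^(-11) ≡ 53^(100-11) = 53^89 ≡ 63 (mod 101).
Giant steps γ_i = 30·63^i mod 101: γ_0=30, γ_1=72, γ_2=92, γ_3=39, γ_4=33, γ_5=59, γ_6=81, γ_7=53 (in table at j=1).
x = i·n + j = 7·11 + 1 = 78.
Check: 53^78 ≡ 30 (mod 101).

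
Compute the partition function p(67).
2679689

p(n) counts ways to write n as a sum of positive integers (order ignored).
Euler's pentagonal recurrence: p(k) = p(k-1) + p(k-2) - p(k-5) - p(k-7) + p(k-12) + p(k-15) - ... (offsets j(3j∓1)/2, signs ++--, p(0)=1, p(<0)=0).
DP table for k = 0..66: p(0)=1, p(1)=1, p(2)=2, p(3)=3, p(4)=5, p(5)=7, p(6)=11, p(7)=15, p(8)=22, p(9)=30, p(10)=42, p(11)=56, p(12)=77, p(13)=101, p(14)=135, p(15)=176, p(16)=231, p(17)=297, p(18)=385, p(19)=490, p(20)=627, p(21)=792, p(22)=1002, p(23)=1255, p(24)=1575, p(25)=1958, p(26)=2436, p(27)=3010, p(28)=3718, p(29)=4565, p(30)=5604, p(31)=6842, p(32)=8349, p(33)=10143, p(34)=12310, p(35)=14883, p(36)=17977, p(37)=21637, p(38)=26015, p(39)=31185, p(40)=37338, p(41)=44583, p(42)=53174, p(43)=63261, p(44)=75175, p(45)=89134, p(46)=105558, p(47)=124754, p(48)=147273, p(49)=173525, p(50)=204226, p(51)=239943, p(52)=281589, p(53)=329931, p(54)=386155, p(55)=451276, p(56)=526823, p(57)=614154, p(58)=715220, p(59)=831820, p(60)=966467, p(61)=1121505, p(62)=1300156, p(63)=1505499, p(64)=1741630, p(65)=2012558, p(66)=2323520.
Final step: p(67) = p(66) + p(65) - p(62) - p(60) + p(55) + p(52) - p(45) - p(41) + p(32) + p(27) - p(16) - p(10)
= 2323520 + 2012558 - 1300156 - 966467 + 451276 + 281589 - 89134 - 44583 + 8349 + 3010 - 231 - 42
= 2679689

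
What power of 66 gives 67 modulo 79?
6

Baby-step giant-step with step n = ⌈√79⌉ = 9.
Baby steps 66^j mod 79 (j:value) for j=0..8: 0:1, 1:66, 2:11, 3:15, 4:42, 5:7, 6:67, 7:77, 8:26.
h = 67 is already in the table at j=6, so x = 6.
Check: 66^6 ≡ 67 (mod 79).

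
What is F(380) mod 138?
135

Matrix identity: Q^n = [[F_(n+1), F_n], [F_n, F_(n-1)]] with Q = [[1,1],[1,0]].
n = 380 = 101111100₂. Square-and-multiply, entries mod 138:
Q^1 = [[1,1],[1,0]]
Q^2 = (Q^1)² = [[2,1],[1,1]]
Q^5 = (Q^2)²·Q = [[8,5],[5,3]]
Q^11 = (Q^5)²·Q = [[6,89],[89,55]]
Q^23 = (Q^11)²·Q = [[0,91],[91,47]]
Q^47 = (Q^23)²·Q = [[0,1],[1,137]]
Q^95 = (Q^47)²·Q = [[0,1],[1,137]]
Q^190 = (Q^95)² = [[1,137],[137,2]]
Q^380 = (Q^190)² = [[2,135],[135,5]]
F_380 mod 138 = Q^380[0][1] = 135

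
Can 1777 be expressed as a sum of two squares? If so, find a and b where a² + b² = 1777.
16² + 39² (a=16, b=39)

Factorization: 1777 = 1777
By Fermat: n is sum of two squares iff every prime p ≡ 3 (mod 4) appears to even power.
All primes ≡ 3 (mod 4) appear to even power.
Search a = 0, 1, 2, … for 1777 - a² a perfect square: first hit at a = 16: 1777 - 256 = 1521 = 39².
1777 = 16² + 39² = 256 + 1521 ✓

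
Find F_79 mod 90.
31

Matrix identity: Q^n = [[F_(n+1), F_n], [F_n, F_(n-1)]] with Q = [[1,1],[1,0]].
n = 79 = 1001111₂. Square-and-multiply, entries mod 90:
Q^1 = [[1,1],[1,0]]
Q^2 = (Q^1)² = [[2,1],[1,1]]
Q^4 = (Q^2)² = [[5,3],[3,2]]
Q^9 = (Q^4)²·Q = [[55,34],[34,21]]
Q^19 = (Q^9)²·Q = [[15,41],[41,64]]
Q^39 = (Q^19)²·Q = [[15,16],[16,89]]
Q^79 = (Q^39)²·Q = [[75,31],[31,44]]
F_79 mod 90 = Q^79[0][1] = 31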